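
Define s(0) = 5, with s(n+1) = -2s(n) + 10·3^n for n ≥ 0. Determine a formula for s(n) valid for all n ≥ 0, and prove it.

Claim: s(n) = 3·(-2)^n + 2·3^n.

Base case: s(0) = 5, and 3·(-2)^0 + 2·3^0 = 3 + 2 = 5.
Assume s(k) = 3·(-2)^k + 2·3^k for some k ≥ 0.
Then s(k+1) = -2s(k) + 10·3^k = -2·(3·(-2)^k + 2·3^k) + 10·3^k = 3·(-2)^{k+1} − 4·3^k + 10·3^k = 3·(-2)^{k+1} + 6·3^k = 3·(-2)^{k+1} + 2·3^{k+1}.
This completes the inductive step, so s(n) = 3·(-2)^n + 2·3^n for all n ≥ 0.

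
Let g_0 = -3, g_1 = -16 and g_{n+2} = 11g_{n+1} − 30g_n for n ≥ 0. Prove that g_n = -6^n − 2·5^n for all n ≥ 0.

Base cases: g_0 = -3 and -6^0 − 2·5^0 = -3; g_1 = -16 and -6^1 − 2·5^1 = -16.
Assume g_i = -6^i − 2·5^i for all 0 ≤ i ≤ j, where j ≥ 1.
Then g_{j+1} = 11g_j − 30g_{j−1} = 11·(-6^j − 2·5^j) − 30·(-6^{j−1} − 2·5^{j−1}) = -(11·6 − 30)6^{j−1} − 2·(11·5 − 30)5^{j−1} = -36·6^{j−1} − 50·5^{j−1} = -6^{j+1} − 2·5^{j+1}.
So the formula holds for j+1, and by strong induction g_n = -6^n − 2·5^n for all n ≥ 0.

g_n = -6^n − 2·5^n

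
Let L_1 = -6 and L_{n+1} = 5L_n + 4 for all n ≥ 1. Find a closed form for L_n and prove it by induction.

Claim: L_n = -5^n − 1.

Base case: L_1 = -6, and -5^1 − 1 = -5 − 1 = -6.
Assume L_j = -5^j − 1 for some j ≥ 1.
Then L_{j+1} = 5L_j + 4 = 5·(-5^j − 1) + 4 = -5^{j+1} − 5 + 4 = -5^{j+1} − 1.
By induction, L_n = -5^n − 1 for all n ≥ 1.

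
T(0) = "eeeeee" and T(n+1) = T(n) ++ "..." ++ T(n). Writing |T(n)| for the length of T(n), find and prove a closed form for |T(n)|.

Claim: |T(n)| = 9·2^n − 3.

Base case: |T(0)| = 6, and 9·2^0 − 3 = 6.
Assume |T(k)| = 9·2^k − 3.
Then |T(k+1)| = |T(k)| + 3 + |T(k)| = 2|T(k)| + 3 = 2(9·2^k − 3) + 3 = 9·2^{k+1} − 6 + 3 = 9·2^{k+1} − 3.
This completes the inductive step, so |T(n)| = 9·2^n − 3 for all n ≥ 0.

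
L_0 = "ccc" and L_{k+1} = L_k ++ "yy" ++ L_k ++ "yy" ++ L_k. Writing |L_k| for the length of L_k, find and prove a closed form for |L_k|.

Claim: |L_k| = 5·3^k − 2.

Base case: |L_0| = 3, and 5·3^0 − 2 = 3.
Assume |L_r| = 5·3^r − 2.
Then |L_{r+1}| = 3|L_r| + 4 = 3(5·3^r − 2) + 4 = 5·3^{r+1} − 6 + 4 = 5·3^{r+1} − 2.
This completes the inductive step, so |L_k| = 5·3^k − 2 for all k ≥ 0.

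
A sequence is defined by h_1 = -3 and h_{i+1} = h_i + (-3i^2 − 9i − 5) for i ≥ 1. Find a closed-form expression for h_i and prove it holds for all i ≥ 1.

Claim: h_i = -i^3 − 3i^2 − i + 2.

Base case: h_1 = -3, and -1^3 − 3·1^2 − 1 + 2 = -3.
Assume h_j = -j^3 − 3j^2 − j + 2.
Then h_{j+1} = h_j + (-3j^2 − 9j − 5) = (-j^3 − 3j^2 − j + 2) + (-3j^2 − 9j − 5) = -j^3 − 6j^2 − 10j − 3,
and -(j+1)^3 − 3·(j+1)^2 − (j+1) + 2 = -j^3 − 6j^2 − 10j − 3.
Hence h_i = -i^3 − 3i^2 − i + 2 for every i ≥ 1, by induction.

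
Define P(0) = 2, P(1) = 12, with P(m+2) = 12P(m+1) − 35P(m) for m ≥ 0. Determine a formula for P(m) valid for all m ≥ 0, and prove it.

Claim: P(m) = 5^m + 7^m.

Base cases: P(0) = 2 and 5^0 + 7^0 = 2; P(1) = 12 and 5^1 + 7^1 = 12.
Assume P(i) = 5^i + 7^i for all 0 ≤ i ≤ j, where j ≥ 1.
Then P(j+1) = 12P(j) − 35P(j−1) = 12·(5^j + 7^j) − 35·(5^{j−1} + 7^{j−1}) = (12·5 − 35)5^{j−1} + (12·7 − 35)7^{j−1} = 25·5^{j−1} + 49·7^{j−1} = 5^{j+1} + 7^{j+1}.
This completes the inductive step, so P(m) = 5^m + 7^m for all m ≥ 0.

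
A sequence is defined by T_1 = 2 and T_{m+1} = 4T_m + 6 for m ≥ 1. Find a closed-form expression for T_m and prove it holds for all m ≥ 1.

Claim: T_m = 4^m − 2.

Base case: T_1 = 2, and 4^1 − 2 = 4 − 2 = 2.
Assume T_r = 4^r − 2 for some r ≥ 1.
Then T_{r+1} = 4T_r + 6 = 4·(4^r − 2) + 6 = 4^{r+1} − 8 + 6 = 4^{r+1} − 2.
So the formula holds for r+1, and by induction T_m = 4^m − 2 for all m ≥ 1.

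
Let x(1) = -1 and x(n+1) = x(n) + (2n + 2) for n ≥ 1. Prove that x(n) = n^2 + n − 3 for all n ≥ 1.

Base case: x(1) = -1, and 1^2 + 1 − 3 = -1.
Assume x(k) = k^2 + k − 3.
Then x(k+1) = x(k) + (2k + 2) = (k^2 + k − 3) + (2k + 2) = k^2 + 3k − 1,
and (k+1)^2 + (k+1) − 3 = k^2 + 3k − 1.
Hence x(n) = n^2 + n − 3 for every n ≥ 1, by induction.

x(n) = n^2 + n − 3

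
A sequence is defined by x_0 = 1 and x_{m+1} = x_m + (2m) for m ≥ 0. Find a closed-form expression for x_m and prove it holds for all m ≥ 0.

Claim: x_m = m^2 − m + 1.

Base case: x_0 = 1, and 0^2 − 0 + 1 = 1.
Assume x_r = r^2 − r + 1.
Then x_{r+1} = x_r + (2r) = (r^2 − r + 1) + (2r) = r^2 + r + 1,
and (r+1)^2 − (r+1) + 1 = r^2 + r + 1.
By induction, x_m = m^2 − m + 1 for all m ≥ 0.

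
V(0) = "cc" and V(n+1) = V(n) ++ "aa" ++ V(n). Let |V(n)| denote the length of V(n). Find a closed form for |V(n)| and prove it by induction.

Claim: |V(n)| = 2^{n+2} − 2.

Base case: |V(0)| = 2, and 2^{0+2} − 2 = 2.
Assume |V(j)| = 2^{j+2} − 2.
Then |V(j+1)| = |V(j)| + 2 + |V(j)| = 2|V(j)| + 2 = 2(2^{j+2} − 2) + 2 = 2^{j+3} − 4 + 2 = 2^{j+3} − 2.
So the formula holds for j+1, and by induction |V(n)| = 2^{n+2} − 2 for all n ≥ 0.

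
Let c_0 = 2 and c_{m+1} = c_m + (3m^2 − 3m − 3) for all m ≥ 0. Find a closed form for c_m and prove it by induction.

Claim: c_m = m^3 − 3m^2 − m + 2.

Base case: c_0 = 2, and 0^3 − 3·0^2 − 0 + 2 = 2.
Assume c_r = r^3 − 3r^2 − r + 2.
Then c_{r+1} = c_r + (3r^2 − 3r − 3) = (r^3 − 3r^2 − r + 2) + (3r^2 − 3r − 3) = r^3 − 4r − 1,
and (r+1)^3 − 3·(r+1)^2 − (r+1) + 2 = r^3 − 4r − 1.
Hence c_m = m^3 − 3m^2 − m + 2 for every m ≥ 0, by induction.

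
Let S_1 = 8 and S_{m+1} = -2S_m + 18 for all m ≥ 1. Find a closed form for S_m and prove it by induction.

Claim: S_m = -(-2)^m + 6.

Base case: S_1 = 8, and -(-2)^1 + 6 = 2 + 6 = 8.
Assume S_r = -(-2)^r + 6 for some r ≥ 1.
Then S_{r+1} = -2S_r + 18 = -2·(-(-2)^r + 6) + 18 = 2·(-2)^r − 12 + 18 = -(-2)^{r+1} + 6.
By induction, S_m = -(-2)^m + 6 for all m ≥ 1.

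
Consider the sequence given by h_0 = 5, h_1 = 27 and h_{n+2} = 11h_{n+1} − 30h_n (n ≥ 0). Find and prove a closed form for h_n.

Claim: h_n = 3·5^n + 2·6^n.

Base cases: h_0 = 5 and 3·5^0 + 2·6^0 = 5; h_1 = 27 and 3·5^1 + 2·6^1 = 27.
Assume h_j = 3·5^j + 2·6^j for all 0 ≤ j ≤ k, where k ≥ 1.
Then h_{k+1} = 11h_k − 30h_{k−1} = 11·(3·5^k + 2·6^k) − 30·(3·5^{k−1} + 2·6^{k−1}) = 3·(11·5 − 30)5^{k−1} + 2·(11·6 − 30)6^{k−1} = 75·5^{k−1} + 72·6^{k−1} = 3·5^{k+1} + 2·6^{k+1}.
This completes the inductive step, so h_n = 3·5^n + 2·6^n for all n ≥ 0.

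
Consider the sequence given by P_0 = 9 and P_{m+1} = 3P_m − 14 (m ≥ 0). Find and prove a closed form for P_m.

Claim: P_m = 2·3^m + 7.

Base case: P_0 = 9, and 2·3^0 + 7 = 2 + 7 = 9.
Assume P_j = 2·3^j + 7 for some j ≥ 0.
Then P_{j+1} = 3P_j − 14 = 3·(2·3^j + 7) − 14 = 6·3^j + 21 − 14 = 2·3^{j+1} + 7.
This completes the inductive step, so P_m = 2·3^m + 7 for all m ≥ 0.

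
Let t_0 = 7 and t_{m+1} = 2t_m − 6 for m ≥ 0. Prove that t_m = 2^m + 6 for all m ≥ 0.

Base case: t_0 = 7, and 2^0 + 6 = 1 + 6 = 7.
Assume t_k = 2^k + 6 for some k ≥ 0.
Then t_{k+1} = 2t_k − 6 = 2·(2^k + 6) − 6 = 2^{k+1} + 12 − 6 = 2^{k+1} + 6.
This completes the inductive step, so t_m = 2^m + 6 for all m ≥ 0.

t_m = 2^m + 6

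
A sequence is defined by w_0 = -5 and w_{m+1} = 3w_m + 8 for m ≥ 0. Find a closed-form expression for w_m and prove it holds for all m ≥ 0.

Claim: w_m = -3^m − 4.

Base case: w_0 = -5, and -3^0 − 4 = -1 − 4 = -5.
Assume w_r = -3^r − 4 for some r ≥ 0.
Then w_{r+1} = 3w_r + 8 = 3·(-3^r − 4) + 8 = -3^{r+1} − 12 + 8 = -3^{r+1} − 4.
By induction, w_m = -3^m − 4 for all m ≥ 0.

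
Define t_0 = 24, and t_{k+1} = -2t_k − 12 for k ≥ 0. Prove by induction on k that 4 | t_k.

Base case: t_0 = 24 = 4·6, so 4 | t_0.
Assume 4 | t_j, so t_j = 4s for some integer s.
Then t_{j+1} = -2t_j − 12 = -2·(4s) − 12 = 4(-2s − 3), so 4 | t_{j+1}.
Hence 4 | t_k for every k ≥ 0, by induction.

4 | t_k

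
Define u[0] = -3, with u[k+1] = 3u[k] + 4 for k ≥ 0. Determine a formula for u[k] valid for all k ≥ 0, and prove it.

Claim: u[k] = -3^k − 2.

Base case: u[0] = -3, and -3^0 − 2 = -1 − 2 = -3.
Assume u[j] = -3^j − 2 for some j ≥ 0.
Then u[j+1] = 3u[j] + 4 = 3·(-3^j − 2) + 4 = -3^{j+1} − 6 + 4 = -3^{j+1} − 2.
So the formula holds for j+1, and by induction u[k] = -3^k − 2 for all k ≥ 0.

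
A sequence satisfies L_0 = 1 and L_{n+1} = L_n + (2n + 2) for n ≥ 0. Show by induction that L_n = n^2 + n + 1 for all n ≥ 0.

Base case: L_0 = 1, and 0^2 + 0 + 1 = 1.
Assume L_k = k^2 + k + 1.
Then L_{k+1} = L_k + (2k + 2) = (k^2 + k + 1) + (2k + 2) = k^2 + 3k + 3,
and (k+1)^2 + (k+1) + 1 = k^2 + 3k + 3.
This completes the inductive step, so L_n = n^2 + n + 1 for all n ≥ 0.

L_n = n^2 + n + 1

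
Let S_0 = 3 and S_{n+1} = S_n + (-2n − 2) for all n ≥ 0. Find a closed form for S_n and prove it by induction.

Claim: S_n = -n^2 − n + 3.

Base case: S_0 = 3, and -0^2 − 0 + 3 = 3.
Assume S_k = -k^2 − k + 3.
Then S_{k+1} = S_k + (-2k − 2) = (-k^2 − k + 3) + (-2k − 2) = -k^2 − 3k + 1,
and -(k+1)^2 − (k+1) + 3 = -k^2 − 3k + 1.
This completes the inductive step, so S_n = -n^2 − n + 3 for all n ≥ 0.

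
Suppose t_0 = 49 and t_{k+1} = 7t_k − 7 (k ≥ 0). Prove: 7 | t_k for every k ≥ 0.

Base case: t_0 = 49 = 7·7, so 7 | t_0.
Assume 7 | t_r, so t_r = 7s for some integer s.
Then t_{r+1} = 7t_r − 7 = 7·(7s) − 7 = 7(7s − 1), so 7 | t_{r+1}.
Hence 7 | t_k for every k ≥ 0, by induction.

7 | t_k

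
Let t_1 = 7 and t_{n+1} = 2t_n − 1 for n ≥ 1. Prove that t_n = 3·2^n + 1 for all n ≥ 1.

Base case: t_1 = 7, and 3·2^1 + 1 = 6 + 1 = 7.
Assume t_k = 3·2^k + 1 for some k ≥ 1.
Then t_{k+1} = 2t_k − 1 = 2·(3·2^k + 1) − 1 = 6·2^k + 2 − 1 = 3·2^{k+1} + 1.
By induction, t_n = 3·2^n + 1 for all n ≥ 1.

t_n = 3·2^n + 1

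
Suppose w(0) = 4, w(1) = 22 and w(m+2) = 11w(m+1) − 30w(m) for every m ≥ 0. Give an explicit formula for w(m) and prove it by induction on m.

Claim: w(m) = 2·6^m + 2·5^m.

Base cases: w(0) = 4 and 2·6^0 + 2·5^0 = 4; w(1) = 22 and 2·6^1 + 2·5^1 = 22.
Assume w(j) = 2·6^j + 2·5^j for all 0 ≤ j ≤ r, where r ≥ 1.
Then w(r+1) = 11w(r) − 30w(r−1) = 11·(2·6^r + 2·5^r) − 30·(2·6^{r−1} + 2·5^{r−1}) = 2·(11·6 − 30)6^{r−1} + 2·(11·5 − 30)5^{r−1} = 72·6^{r−1} + 50·5^{r−1} = 2·6^{r+1} + 2·5^{r+1}.
So the formula holds for r+1, and by strong induction w(m) = 2·6^m + 2·5^m for all m ≥ 0.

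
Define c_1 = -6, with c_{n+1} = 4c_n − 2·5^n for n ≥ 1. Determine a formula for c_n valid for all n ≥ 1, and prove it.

Claim: c_n = 4^n − 2·5^n.

Base case: c_1 = -6, and 4^1 − 2·5^1 = 4 − 10 = -6.
Assume c_r = 4^r − 2·5^r for some r ≥ 1.
Then c_{r+1} = 4c_r − 2·5^r = 4·(4^r − 2·5^r) − 2·5^r = 4^{r+1} − 8·5^r − 2·5^r = 4^{r+1} − 10·5^r = 4^{r+1} − 2·5^{r+1}.
So the formula holds for r+1, and by induction c_n = 4^n − 2·5^n for all n ≥ 1.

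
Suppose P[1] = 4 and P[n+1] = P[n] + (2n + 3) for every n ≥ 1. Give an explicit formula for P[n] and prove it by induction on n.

Claim: P[n] = n^2 + 2n + 1.

Base case: P[1] = 4, and 1^2 + 2·1 + 1 = 4.
Assume P[m] = m^2 + 2m + 1.
Then P[m+1] = P[m] + (2m + 3) = (m^2 + 2m + 1) + (2m + 3) = m^2 + 4m + 4,
and (m+1)^2 + 2·(m+1) + 1 = m^2 + 4m + 4.
Hence P[n] = n^2 + 2n + 1 for every n ≥ 1, by induction.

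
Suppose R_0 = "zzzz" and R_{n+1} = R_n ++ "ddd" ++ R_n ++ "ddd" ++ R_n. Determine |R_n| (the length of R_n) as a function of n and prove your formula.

Claim: |R_n| = 7·3^n − 3.

Base case: |R_0| = 4, and 7·3^0 − 3 = 4.
Assume |R_k| = 7·3^k − 3.
Then |R_{k+1}| = 3|R_k| + 6 = 3(7·3^k − 3) + 6 = 7·3^{k+1} − 9 + 6 = 7·3^{k+1} − 3.
This completes the inductive step, so |R_n| = 7·3^n − 3 for all n ≥ 0.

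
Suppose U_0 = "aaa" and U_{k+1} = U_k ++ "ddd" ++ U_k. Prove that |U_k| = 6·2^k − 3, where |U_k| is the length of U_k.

Base case: |U_0| = 3, and 6·2^0 − 3 = 3.
Assume |U_r| = 6·2^r − 3.
Then |U_{r+1}| = |U_r| + 3 + |U_r| = 2|U_r| + 3 = 2(6·2^r − 3) + 3 = 6·2^{r+1} − 6 + 3 = 6·2^{r+1} − 3.
This completes the inductive step, so |U_k| = 6·2^k − 3 for all k ≥ 0.

|U_k| = 6·2^k − 3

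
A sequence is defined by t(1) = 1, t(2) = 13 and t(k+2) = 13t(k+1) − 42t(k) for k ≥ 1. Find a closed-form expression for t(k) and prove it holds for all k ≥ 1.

Claim: t(k) = 7^k − 6^k.

Base cases: t(1) = 1 and 7^1 − 6^1 = 1; t(2) = 13 and 7^2 − 6^2 = 13.
Assume t(i) = 7^i − 6^i for all 1 ≤ i ≤ j, where j ≥ 2.
Then t(j+1) = 13t(j) − 42t(j−1) = 13·(7^j − 6^j) − 42·(7^{j−1} − 6^{j−1}) = (13·7 − 42)7^{j−1} − (13·6 − 42)6^{j−1} = 49·7^{j−1} − 36·6^{j−1} = 7^{j+1} − 6^{j+1}.
Hence t(k) = 7^k − 6^k for every k ≥ 1, by strong induction.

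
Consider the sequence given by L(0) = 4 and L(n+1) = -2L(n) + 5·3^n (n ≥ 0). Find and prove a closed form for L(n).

Claim: L(n) = 3·(-2)^n + 3^n.

Base case: L(0) = 4, and 3·(-2)^0 + 3^0 = 3 + 1 = 4.
Assume L(r) = 3·(-2)^r + 3^r for some r ≥ 0.
Then L(r+1) = -2L(r) + 5·3^r = -2·(3·(-2)^r + 3^r) + 5·3^r = 3·(-2)^{r+1} − 2·3^r + 5·3^r = 3·(-2)^{r+1} + 3·3^r = 3·(-2)^{r+1} + 3^{r+1}.
Hence L(n) = 3·(-2)^n + 3^n for every n ≥ 0, by induction.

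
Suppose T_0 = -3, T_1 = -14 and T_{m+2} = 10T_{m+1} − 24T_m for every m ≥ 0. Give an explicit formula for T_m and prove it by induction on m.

Claim: T_m = -6^m − 2·4^m.

Base cases: T_0 = -3 and -6^0 − 2·4^0 = -3; T_1 = -14 and -6^1 − 2·4^1 = -14.
Assume T_j = -6^j − 2·4^j for all 0 ≤ j ≤ r, where r ≥ 1.
Then T_{r+1} = 10T_r − 24T_{r−1} = 10·(-6^r − 2·4^r) − 24·(-6^{r−1} − 2·4^{r−1}) = -(10·6 − 24)6^{r−1} − 2·(10·4 − 24)4^{r−1} = -36·6^{r−1} − 32·4^{r−1} = -6^{r+1} − 2·4^{r+1}.
Hence T_m = -6^m − 2·4^m for every m ≥ 0, by strong induction.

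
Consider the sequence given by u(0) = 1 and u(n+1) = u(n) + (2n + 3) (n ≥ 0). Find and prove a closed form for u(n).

Claim: u(n) = n^2 + 2n + 1.

Base case: u(0) = 1, and 0^2 + 2·0 + 1 = 1.
Assume u(m) = m^2 + 2m + 1.
Then u(m+1) = u(m) + (2m + 3) = (m^2 + 2m + 1) + (2m + 3) = m^2 + 4m + 4,
and (m+1)^2 + 2·(m+1) + 1 = m^2 + 4m + 4.
This completes the inductive step, so u(n) = n^2 + 2n + 1 for all n ≥ 0.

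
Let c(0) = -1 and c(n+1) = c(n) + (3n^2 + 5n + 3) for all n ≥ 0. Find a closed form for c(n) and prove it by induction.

Claim: c(n) = n^3 + n^2 + n − 1.

Base case: c(0) = -1, and 0^3 + 0^2 + 0 − 1 = -1.
Assume c(k) = k^3 + k^2 + k − 1.
Then c(k+1) = c(k) + (3k^2 + 5k + 3) = (k^3 + k^2 + k − 1) + (3k^2 + 5k + 3) = k^3 + 4k^2 + 6k + 2,
and (k+1)^3 + (k+1)^2 + (k+1) − 1 = k^3 + 4k^2 + 6k + 2.
By induction, c(n) = n^3 + n^2 + n − 1 for all n ≥ 0.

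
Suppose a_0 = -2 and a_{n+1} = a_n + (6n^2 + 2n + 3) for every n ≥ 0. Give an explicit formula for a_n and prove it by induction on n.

Claim: a_n = 2n^3 − 2n^2 + 3n − 2.

Base case: a_0 = -2, and 2·0^3 − 2·0^2 + 3·0 − 2 = -2.
Assume a_k = 2k^3 − 2k^2 + 3k − 2.
Then a_{k+1} = a_k + (6k^2 + 2k + 3) = (2k^3 − 2k^2 + 3k − 2) + (6k^2 + 2k + 3) = 2k^3 + 4k^2 + 5k + 1,
and 2·(k+1)^3 − 2·(k+1)^2 + 3·(k+1) − 2 = 2k^3 + 4k^2 + 5k + 1.
Hence a_n = 2n^3 − 2n^2 + 3n − 2 for every n ≥ 0, by induction.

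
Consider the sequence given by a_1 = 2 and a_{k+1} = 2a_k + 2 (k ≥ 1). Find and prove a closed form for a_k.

Claim: a_k = 2^{k+1} − 2.

Base case: a_1 = 2, and 2^{1+1} − 2 = 4 − 2 = 2.
Assume a_m = 2^{m+1} − 2 for some m ≥ 1.
Then a_{m+1} = 2a_m + 2 = 2·(2^{m+1} − 2) + 2 = 2^{m+2} − 4 + 2 = 2^{m+2} − 2.
So the formula holds for m+1, and by induction a_k = 2^{k+1} − 2 for all k ≥ 1.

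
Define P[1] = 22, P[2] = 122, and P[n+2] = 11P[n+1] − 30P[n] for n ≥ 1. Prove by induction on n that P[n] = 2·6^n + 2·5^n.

Base cases: P[1] = 22 and 2·6^1 + 2·5^1 = 22; P[2] = 122 and 2·6^2 + 2·5^2 = 122.
Assume P[j] = 2·6^j + 2·5^j for all 1 ≤ j ≤ k, where k ≥ 2.
Then P[k+1] = 11P[k] − 30P[k−1] = 11·(2·6^k + 2·5^k) − 30·(2·6^{k−1} + 2·5^{k−1}) = 2·(11·6 − 30)6^{k−1} + 2·(11·5 − 30)5^{k−1} = 72·6^{k−1} + 50·5^{k−1} = 2·6^{k+1} + 2·5^{k+1}.
By strong induction, P[n] = 2·6^n + 2·5^n for all n ≥ 1.

P[n] = 2·6^n + 2·5^n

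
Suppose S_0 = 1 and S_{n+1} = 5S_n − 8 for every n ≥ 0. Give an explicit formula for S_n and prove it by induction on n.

Claim: S_n = -5^n + 2.

Base case: S_0 = 1, and -5^0 + 2 = -1 + 2 = 1.
Assume S_k = -5^k + 2 for some k ≥ 0.
Then S_{k+1} = 5S_k − 8 = 5·(-5^k + 2) − 8 = -5^{k+1} + 10 − 8 = -5^{k+1} + 2.
By induction, S_n = -5^n + 2 for all n ≥ 0.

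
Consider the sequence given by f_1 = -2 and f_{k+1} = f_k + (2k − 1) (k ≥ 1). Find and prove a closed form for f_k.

Claim: f_k = k^2 − 2k − 1.

Base case: f_1 = -2, and 1^2 − 2·1 − 1 = -2.
Assume f_r = r^2 − 2r − 1.
Then f_{r+1} = f_r + (2r − 1) = (r^2 − 2r − 1) + (2r − 1) = r^2 − 2,
and (r+1)^2 − 2·(r+1) − 1 = r^2 − 2.
Hence f_k = k^2 − 2k − 1 for every k ≥ 1, by induction.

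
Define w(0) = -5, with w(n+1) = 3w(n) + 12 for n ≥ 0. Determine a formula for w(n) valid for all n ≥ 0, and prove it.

Claim: w(n) = 3^n − 6.

Base case: w(0) = -5, and 3^0 − 6 = 1 − 6 = -5.
Assume w(m) = 3^m − 6 for some m ≥ 0.
Then w(m+1) = 3w(m) + 12 = 3·(3^m − 6) + 12 = 3^{m+1} − 18 + 12 = 3^{m+1} − 6.
So the formula holds for m+1, and by induction w(n) = 3^n − 6 for all n ≥ 0.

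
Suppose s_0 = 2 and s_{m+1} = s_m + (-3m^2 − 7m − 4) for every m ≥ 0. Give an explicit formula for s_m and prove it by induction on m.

Claim: s_m = -m^3 − 2m^2 − m + 2.

Base case: s_0 = 2, and -0^3 − 2·0^2 − 0 + 2 = 2.
Assume s_k = -k^3 − 2k^2 − k + 2.
Then s_{k+1} = s_k + (-3k^2 − 7k − 4) = (-k^3 − 2k^2 − k + 2) + (-3k^2 − 7k − 4) = -k^3 − 5k^2 − 8k − 2,
and -(k+1)^3 − 2·(k+1)^2 − (k+1) + 2 = -k^3 − 5k^2 − 8k − 2.
Hence s_m = -m^3 − 2m^2 − m + 2 for every m ≥ 0, by induction.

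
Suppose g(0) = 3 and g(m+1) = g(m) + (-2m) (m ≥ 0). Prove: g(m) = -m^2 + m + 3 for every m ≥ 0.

Base case: g(0) = 3, and -0^2 + 0 + 3 = 3.
Assume g(j) = -j^2 + j + 3.
Then g(j+1) = g(j) + (-2j) = (-j^2 + j + 3) + (-2j) = -j^2 − j + 3,
and -(j+1)^2 + (j+1) + 3 = -j^2 − j + 3.
This completes the inductive step, so g(m) = -m^2 + m + 3 for all m ≥ 0.

g(m) = -m^2 + m + 3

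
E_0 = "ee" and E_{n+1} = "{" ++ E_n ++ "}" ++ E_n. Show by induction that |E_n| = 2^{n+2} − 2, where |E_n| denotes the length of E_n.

Base case: |E_0| = 2, and 2^{0+2} − 2 = 2.
Assume |E_j| = 2^{j+2} − 2.
Then |E_{j+1}| = 1 + |E_j| + 1 + |E_j| = 2|E_j| + 2 = 2(2^{j+2} − 2) + 2 = 2^{j+3} − 4 + 2 = 2^{j+3} − 2.
So the formula holds for j+1, and by induction |E_n| = 2^{n+2} − 2 for all n ≥ 0.

|E_n| = 2^{n+2} − 2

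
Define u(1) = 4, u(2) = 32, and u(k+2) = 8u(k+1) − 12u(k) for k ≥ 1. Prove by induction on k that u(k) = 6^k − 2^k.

Base cases: u(1) = 4 and 6^1 − 2^1 = 4; u(2) = 32 and 6^2 − 2^2 = 32.
Assume u(j) = 6^j − 2^j for all 1 ≤ j ≤ r, where r ≥ 2.
Then u(r+1) = 8u(r) − 12u(r−1) = 8·(6^r − 2^r) − 12·(6^{r−1} − 2^{r−1}) = (8·6 − 12)6^{r−1} − (8·2 − 12)2^{r−1} = 36·6^{r−1} − 4·2^{r−1} = 6^{r+1} − 2^{r+1}.
Hence u(k) = 6^k − 2^k for every k ≥ 1, by strong induction.

u(k) = 6^k − 2^k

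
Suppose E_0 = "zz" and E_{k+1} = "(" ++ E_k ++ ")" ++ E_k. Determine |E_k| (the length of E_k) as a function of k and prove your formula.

Claim: |E_k| = 2^{k+2} − 2.

Base case: |E_0| = 2, and 2^{0+2} − 2 = 2.
Assume |E_j| = 2^{j+2} − 2.
Then |E_{j+1}| = 1 + |E_j| + 1 + |E_j| = 2|E_j| + 2 = 2(2^{j+2} − 2) + 2 = 2^{j+3} − 4 + 2 = 2^{j+3} − 2.
By induction, |E_k| = 2^{k+2} − 2 for all k ≥ 0.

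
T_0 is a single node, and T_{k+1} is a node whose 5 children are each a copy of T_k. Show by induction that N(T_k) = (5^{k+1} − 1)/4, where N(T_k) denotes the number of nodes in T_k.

Base case: N(T_0) = 1, and (5^{0+1} − 1)/4 = 1.
Assume N(T_m) = (5^{m+1} − 1)/4.
Then N(T_{m+1}) = 1 + 5N(T_m) = 1 + 5·(5^{m+1} − 1)/4 = 1 + (5^{m+2} − 5)/4 = (4 + 5^{m+2} − 5)/4 = (5^{m+2} − 1)/4.
So the formula holds for m+1, and by induction N(T_k) = (5^{k+1} − 1)/4 for all k ≥ 0.

N(T_k) = (5^{k+1} − 1)/4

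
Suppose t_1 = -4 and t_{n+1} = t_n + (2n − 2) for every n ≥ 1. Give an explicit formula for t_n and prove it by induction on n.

Claim: t_n = n^2 − 3n − 2.

Base case: t_1 = -4, and 1^2 − 3·1 − 2 = -4.
Assume t_m = m^2 − 3m − 2.
Then t_{m+1} = t_m + (2m − 2) = (m^2 − 3m − 2) + (2m − 2) = m^2 − m − 4,
and (m+1)^2 − 3·(m+1) − 2 = m^2 − m − 4.
Hence t_n = n^2 − 3n − 2 for every n ≥ 1, by induction.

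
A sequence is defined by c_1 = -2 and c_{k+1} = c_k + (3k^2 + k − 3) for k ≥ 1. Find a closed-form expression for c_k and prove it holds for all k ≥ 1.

Claim: c_k = k^3 − k^2 − 3k + 1.

Base case: c_1 = -2, and 1^3 − 1^2 − 3·1 + 1 = -2.
Assume c_m = m^3 − m^2 − 3m + 1.
Then c_{m+1} = c_m + (3m^2 + m − 3) = (m^3 − m^2 − 3m + 1) + (3m^2 + m − 3) = m^3 + 2m^2 − 2m − 2,
and (m+1)^3 − (m+1)^2 − 3·(m+1) + 1 = m^3 + 2m^2 − 2m − 2.
This completes the inductive step, so c_k = k^3 − k^2 − 3k + 1 for all k ≥ 1.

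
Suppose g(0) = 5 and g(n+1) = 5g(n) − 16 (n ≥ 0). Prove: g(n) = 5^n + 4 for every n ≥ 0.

Base case: g(0) = 5, and 5^0 + 4 = 1 + 4 = 5.
Assume g(r) = 5^r + 4 for some r ≥ 0.
Then g(r+1) = 5g(r) − 16 = 5·(5^r + 4) − 16 = 5^{r+1} + 20 − 16 = 5^{r+1} + 4.
This completes the inductive step, so g(n) = 5^n + 4 for all n ≥ 0.

g(n) = 5^n + 4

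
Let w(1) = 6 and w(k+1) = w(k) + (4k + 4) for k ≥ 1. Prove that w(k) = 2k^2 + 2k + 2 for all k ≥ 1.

Base case: w(1) = 6, and 2·1^2 + 2·1 + 2 = 6.
Assume w(r) = 2r^2 + 2r + 2.
Then w(r+1) = w(r) + (4r + 4) = (2r^2 + 2r + 2) + (4r + 4) = 2r^2 + 6r + 6,
and 2·(r+1)^2 + 2·(r+1) + 2 = 2r^2 + 6r + 6.
Hence w(k) = 2k^2 + 2k + 2 for every k ≥ 1, by induction.

w(k) = 2k^2 + 2k + 2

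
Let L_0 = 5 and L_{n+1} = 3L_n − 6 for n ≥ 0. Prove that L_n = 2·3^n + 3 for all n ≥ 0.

Base case: L_0 = 5, and 2·3^0 + 3 = 2 + 3 = 5.
Assume L_j = 2·3^j + 3 for some j ≥ 0.
Then L_{j+1} = 3L_j − 6 = 3·(2·3^j + 3) − 6 = 6·3^j + 9 − 6 = 2·3^{j+1} + 3.
This completes the inductive step, so L_n = 2·3^n + 3 for all n ≥ 0.

L_n = 2·3^n + 3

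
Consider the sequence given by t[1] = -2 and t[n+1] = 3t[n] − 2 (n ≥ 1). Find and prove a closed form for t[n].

Claim: t[n] = -3^n + 1.

Base case: t[1] = -2, and -3^1 + 1 = -3 + 1 = -2.
Assume t[k] = -3^k + 1 for some k ≥ 1.
Then t[k+1] = 3t[k] − 2 = 3·(-3^k + 1) − 2 = -3^{k+1} + 3 − 2 = -3^{k+1} + 1.
By induction, t[n] = -3^n + 1 for all n ≥ 1.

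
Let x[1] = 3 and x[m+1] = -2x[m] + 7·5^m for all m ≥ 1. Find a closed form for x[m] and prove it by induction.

Claim: x[m] = (-2)^m + 5^m.

Base case: x[1] = 3, and (-2)^1 + 5^1 = -2 + 5 = 3.
Assume x[r] = (-2)^r + 5^r for some r ≥ 1.
Then x[r+1] = -2x[r] + 7·5^r = -2·((-2)^r + 5^r) + 7·5^r = (-2)^{r+1} − 2·5^r + 7·5^r = (-2)^{r+1} + 5·5^r = (-2)^{r+1} + 5^{r+1}.
So the formula holds for r+1, and by induction x[m] = (-2)^m + 5^m for all m ≥ 1.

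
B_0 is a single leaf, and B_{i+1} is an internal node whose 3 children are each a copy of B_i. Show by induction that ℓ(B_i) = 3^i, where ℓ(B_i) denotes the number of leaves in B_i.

Base case: ℓ(B_0) = 1, and 3^0 = 1.
Assume ℓ(B_j) = 3^j.
Then ℓ(B_{j+1}) = 3·ℓ(B_j) = 3·3^j = 3^{j+1}.
So the formula holds for j+1, and by induction ℓ(B_i) = 3^i for all i ≥ 0.

ℓ(B_i) = 3^i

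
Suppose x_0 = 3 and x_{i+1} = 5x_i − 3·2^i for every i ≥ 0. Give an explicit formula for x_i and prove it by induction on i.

Claim: x_i = 2·5^i + 2^i.

Base case: x_0 = 3, and 2·5^0 + 2^0 = 2 + 1 = 3.
Assume x_j = 2·5^j + 2^j for some j ≥ 0.
Then x_{j+1} = 5x_j − 3·2^j = 5·(2·5^j + 2^j) − 3·2^j = 2·5^{j+1} + 5·2^j − 3·2^j = 2·5^{j+1} + 2·2^j = 2·5^{j+1} + 2^{j+1}.
Hence x_i = 2·5^i + 2^i for every i ≥ 0, by induction.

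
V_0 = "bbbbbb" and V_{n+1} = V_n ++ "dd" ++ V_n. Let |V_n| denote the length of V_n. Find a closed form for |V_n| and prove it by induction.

Claim: |V_n| = 2^{n+3} − 2.

Base case: |V_0| = 6, and 2^{0+3} − 2 = 6.
Assume |V_k| = 2^{k+3} − 2.
Then |V_{k+1}| = |V_k| + 2 + |V_k| = 2|V_k| + 2 = 2(2^{k+3} − 2) + 2 = 2^{k+1+3} − 4 + 2 = 2^{k+1+3} − 2.
Hence |V_n| = 2^{n+3} − 2 for every n ≥ 0, by induction.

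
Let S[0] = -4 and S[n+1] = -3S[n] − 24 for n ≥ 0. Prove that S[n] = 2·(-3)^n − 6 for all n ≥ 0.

Base case: S[0] = -4, and 2·(-3)^0 − 6 = 2 − 6 = -4.
Assume S[m] = 2·(-3)^m − 6 for some m ≥ 0.
Then S[m+1] = -3S[m] − 24 = -3·(2·(-3)^m − 6) − 24 = -6·(-3)^m + 18 − 24 = 2·(-3)^{m+1} − 6.
This completes the inductive step, so S[n] = 2·(-3)^n − 6 for all n ≥ 0.

S[n] = 2·(-3)^n − 6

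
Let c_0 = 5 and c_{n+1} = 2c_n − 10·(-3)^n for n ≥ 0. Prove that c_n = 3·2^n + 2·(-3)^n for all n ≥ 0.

Base case: c_0 = 5, and 3·2^0 + 2·(-3)^0 = 3 + 2 = 5.
Assume c_j = 3·2^j + 2·(-3)^j for some j ≥ 0.
Then c_{j+1} = 2c_j − 10·(-3)^j = 2·(3·2^j + 2·(-3)^j) − 10·(-3)^j = 3·2^{j+1} + 4·(-3)^j − 10·(-3)^j = 3·2^{j+1} − 6·(-3)^j = 3·2^{j+1} + 2·(-3)^{j+1}.
Hence c_n = 3·2^n + 2·(-3)^n for every n ≥ 0, by induction.

c_n = 3·2^n + 2·(-3)^n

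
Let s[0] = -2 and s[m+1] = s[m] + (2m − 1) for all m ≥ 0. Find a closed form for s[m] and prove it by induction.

Claim: s[m] = m^2 − 2m − 2.

Base case: s[0] = -2, and 0^2 − 2·0 − 2 = -2.
Assume s[j] = j^2 − 2j − 2.
Then s[j+1] = s[j] + (2j − 1) = (j^2 − 2j − 2) + (2j − 1) = j^2 − 3,
and (j+1)^2 − 2·(j+1) − 2 = j^2 − 3.
Hence s[m] = m^2 − 2m − 2 for every m ≥ 0, by induction.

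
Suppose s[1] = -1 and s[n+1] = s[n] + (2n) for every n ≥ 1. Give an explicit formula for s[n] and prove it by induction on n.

Claim: s[n] = n^2 − n − 1.

Base case: s[1] = -1, and 1^2 − 1 − 1 = -1.
Assume s[k] = k^2 − k − 1.
Then s[k+1] = s[k] + (2k) = (k^2 − k − 1) + (2k) = k^2 + k − 1,
and (k+1)^2 − (k+1) − 1 = k^2 + k − 1.
By induction, s[n] = n^2 − n − 1 for all n ≥ 1.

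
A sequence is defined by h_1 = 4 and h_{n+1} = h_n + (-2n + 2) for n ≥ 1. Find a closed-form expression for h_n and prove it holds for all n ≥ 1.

Claim: h_n = -n^2 + 3n + 2.

Base case: h_1 = 4, and -1^2 + 3·1 + 2 = 4.
Assume h_r = -r^2 + 3r + 2.
Then h_{r+1} = h_r + (-2r + 2) = (-r^2 + 3r + 2) + (-2r + 2) = -r^2 + r + 4,
and -(r+1)^2 + 3·(r+1) + 2 = -r^2 + r + 4.
Hence h_n = -n^2 + 3n + 2 for every n ≥ 1, by induction.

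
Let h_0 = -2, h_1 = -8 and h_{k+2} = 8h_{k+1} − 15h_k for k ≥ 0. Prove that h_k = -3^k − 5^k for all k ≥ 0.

Base cases: h_0 = -2 and -3^0 − 5^0 = -2; h_1 = -8 and -3^1 − 5^1 = -8.
Assume h_j = -3^j − 5^j for all 0 ≤ j ≤ m, where m ≥ 1.
Then h_{m+1} = 8h_m − 15h_{m−1} = 8·(-3^m − 5^m) − 15·(-3^{m−1} − 5^{m−1}) = -(8·3 − 15)3^{m−1} − (8·5 − 15)5^{m−1} = -9·3^{m−1} − 25·5^{m−1} = -3^{m+1} − 5^{m+1}.
Hence h_k = -3^k − 5^k for every k ≥ 0, by strong induction.

h_k = -3^k − 5^k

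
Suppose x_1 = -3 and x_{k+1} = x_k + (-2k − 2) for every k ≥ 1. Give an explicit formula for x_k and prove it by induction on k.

Claim: x_k = -k^2 − k − 1.

Base case: x_1 = -3, and -1^2 − 1 − 1 = -3.
Assume x_m = -m^2 − m − 1.
Then x_{m+1} = x_m + (-2m − 2) = (-m^2 − m − 1) + (-2m − 2) = -m^2 − 3m − 3,
and -(m+1)^2 − (m+1) − 1 = -m^2 − 3m − 3.
This completes the inductive step, so x_k = -k^2 − k − 1 for all k ≥ 1.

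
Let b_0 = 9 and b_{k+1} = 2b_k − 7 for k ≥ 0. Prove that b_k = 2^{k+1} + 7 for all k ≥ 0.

Base case: b_0 = 9, and 2^{0+1} + 7 = 2 + 7 = 9.
Assume b_j = 2^{j+1} + 7 for some j ≥ 0.
Then b_{j+1} = 2b_j − 7 = 2·(2^{j+1} + 7) − 7 = 2^{j+2} + 14 − 7 = 2^{j+2} + 7.
Hence b_k = 2^{k+1} + 7 for every k ≥ 0, by induction.

b_k = 2^{k+1} + 7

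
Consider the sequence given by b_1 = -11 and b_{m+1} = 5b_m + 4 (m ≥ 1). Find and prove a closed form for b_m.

Claim: b_m = -2·5^m − 1.

Base case: b_1 = -11, and -2·5^1 − 1 = -10 − 1 = -11.
Assume b_k = -2·5^k − 1 for some k ≥ 1.
Then b_{k+1} = 5b_k + 4 = 5·(-2·5^k − 1) + 4 = -10·5^k − 5 + 4 = -2·5^{k+1} − 1.
So the formula holds for k+1, and by induction b_m = -2·5^m − 1 for all m ≥ 1.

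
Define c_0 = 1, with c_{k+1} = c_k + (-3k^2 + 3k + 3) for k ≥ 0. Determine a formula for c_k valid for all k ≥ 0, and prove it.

Claim: c_k = -k^3 + 3k^2 + k + 1.

Base case: c_0 = 1, and -0^3 + 3·0^2 + 0 + 1 = 1.
Assume c_m = -m^3 + 3m^2 + m + 1.
Then c_{m+1} = c_m + (-3m^2 + 3m + 3) = (-m^3 + 3m^2 + m + 1) + (-3m^2 + 3m + 3) = -m^3 + 4m + 4,
and -(m+1)^3 + 3·(m+1)^2 + (m+1) + 1 = -m^3 + 4m + 4.
This completes the inductive step, so c_k = -k^3 + 3k^2 + k + 1 for all k ≥ 0.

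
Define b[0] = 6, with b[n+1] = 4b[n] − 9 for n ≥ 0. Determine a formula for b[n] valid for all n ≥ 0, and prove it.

Claim: b[n] = 3·4^n + 3.

Base case: b[0] = 6, and 3·4^0 + 3 = 3 + 3 = 6.
Assume b[m] = 3·4^m + 3 for some m ≥ 0.
Then b[m+1] = 4b[m] − 9 = 4·(3·4^m + 3) − 9 = 12·4^m + 12 − 9 = 3·4^{m+1} + 3.
Hence b[n] = 3·4^n + 3 for every n ≥ 0, by induction.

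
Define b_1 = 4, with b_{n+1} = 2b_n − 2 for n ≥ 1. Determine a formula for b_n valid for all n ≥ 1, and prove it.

Claim: b_n = 2^n + 2.

Base case: b_1 = 4, and 2^1 + 2 = 2 + 2 = 4.
Assume b_k = 2^k + 2 for some k ≥ 1.
Then b_{k+1} = 2b_k − 2 = 2·(2^k + 2) − 2 = 2^{k+1} + 4 − 2 = 2^{k+1} + 2.
By induction, b_n = 2^n + 2 for all n ≥ 1.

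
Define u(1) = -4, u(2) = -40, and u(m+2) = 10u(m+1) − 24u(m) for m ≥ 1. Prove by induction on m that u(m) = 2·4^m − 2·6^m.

Base cases: u(1) = -4 and 2·4^1 − 2·6^1 = -4; u(2) = -40 and 2·4^2 − 2·6^2 = -40.
Assume u(j) = 2·4^j − 2·6^j for all 1 ≤ j ≤ k, where k ≥ 2.
Then u(k+1) = 10u(k) − 24u(k−1) = 10·(2·4^k − 2·6^k) − 24·(2·4^{k−1} − 2·6^{k−1}) = 2·(10·4 − 24)4^{k−1} − 2·(10·6 − 24)6^{k−1} = 32·4^{k−1} − 72·6^{k−1} = 2·4^{k+1} − 2·6^{k+1}.
So the formula holds for k+1, and by strong induction u(m) = 2·4^m − 2·6^m for all m ≥ 1.

u(m) = 2·4^m − 2·6^m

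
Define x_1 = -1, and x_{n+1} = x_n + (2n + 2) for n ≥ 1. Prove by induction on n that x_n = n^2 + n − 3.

Base case: x_1 = -1, and 1^2 + 1 − 3 = -1.
Assume x_k = k^2 + k − 3.
Then x_{k+1} = x_k + (2k + 2) = (k^2 + k − 3) + (2k + 2) = k^2 + 3k − 1,
and (k+1)^2 + (k+1) − 3 = k^2 + 3k − 1.
This completes the inductive step, so x_n = n^2 + n − 3 for all n ≥ 1.

x_n = n^2 + n − 3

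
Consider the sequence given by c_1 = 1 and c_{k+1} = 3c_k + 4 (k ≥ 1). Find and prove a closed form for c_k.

Claim: c_k = 3^k − 2.

Base case: c_1 = 1, and 3^1 − 2 = 3 − 2 = 1.
Assume c_j = 3^j − 2 for some j ≥ 1.
Then c_{j+1} = 3c_j + 4 = 3·(3^j − 2) + 4 = 3^{j+1} − 6 + 4 = 3^{j+1} − 2.
So the formula holds for j+1, and by induction c_k = 3^k − 2 for all k ≥ 1.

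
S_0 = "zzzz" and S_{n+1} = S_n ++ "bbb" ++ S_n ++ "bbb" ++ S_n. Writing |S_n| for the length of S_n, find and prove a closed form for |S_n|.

Claim: |S_n| = 7·3^n − 3.

Base case: |S_0| = 4, and 7·3^0 − 3 = 4.
Assume |S_m| = 7·3^m − 3.
Then |S_{m+1}| = 3|S_m| + 6 = 3(7·3^m − 3) + 6 = 7·3^{m+1} − 9 + 6 = 7·3^{m+1} − 3.
Hence |S_n| = 7·3^n − 3 for every n ≥ 0, by induction.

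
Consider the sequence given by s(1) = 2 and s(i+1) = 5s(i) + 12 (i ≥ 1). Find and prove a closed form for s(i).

Claim: s(i) = 5^i − 3.

Base case: s(1) = 2, and 5^1 − 3 = 5 − 3 = 2.
Assume s(j) = 5^j − 3 for some j ≥ 1.
Then s(j+1) = 5s(j) + 12 = 5·(5^j − 3) + 12 = 5^{j+1} − 15 + 12 = 5^{j+1} − 3.
So the formula holds for j+1, and by induction s(i) = 5^i − 3 for all i ≥ 1.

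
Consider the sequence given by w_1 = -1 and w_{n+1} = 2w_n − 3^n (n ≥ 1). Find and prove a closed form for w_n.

Claim: w_n = 2^n − 3^n.

Base case: w_1 = -1, and 2^1 − 3^1 = 2 − 3 = -1.
Assume w_m = 2^m − 3^m for some m ≥ 1.
Then w_{m+1} = 2w_m − 3^m = 2·(2^m − 3^m) − 3^m = 2^{m+1} − 2·3^m − 3^m = 2^{m+1} − 3·3^m = 2^{m+1} − 3^{m+1}.
This completes the inductive step, so w_n = 2^n − 3^n for all n ≥ 1.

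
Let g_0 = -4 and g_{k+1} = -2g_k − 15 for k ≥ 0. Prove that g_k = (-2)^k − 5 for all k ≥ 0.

Base case: g_0 = -4, and (-2)^0 − 5 = 1 − 5 = -4.
Assume g_j = (-2)^j − 5 for some j ≥ 0.
Then g_{j+1} = -2g_j − 15 = -2·((-2)^j − 5) − 15 = -2·(-2)^j + 10 − 15 = (-2)^{j+1} − 5.
Hence g_k = (-2)^k − 5 for every k ≥ 0, by induction.

g_k = (-2)^k − 5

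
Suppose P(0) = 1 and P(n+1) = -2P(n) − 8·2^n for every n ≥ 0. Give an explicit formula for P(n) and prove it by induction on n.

Claim: P(n) = 3·(-2)^n − 2·2^n.

Base case: P(0) = 1, and 3·(-2)^0 − 2·2^0 = 3 − 2 = 1.
Assume P(r) = 3·(-2)^r − 2·2^r for some r ≥ 0.
Then P(r+1) = -2P(r) − 8·2^r = -2·(3·(-2)^r − 2·2^r) − 8·2^r = 3·(-2)^{r+1} + 4·2^r − 8·2^r = 3·(-2)^{r+1} − 4·2^r = 3·(-2)^{r+1} − 2·2^{r+1}.
This completes the inductive step, so P(n) = 3·(-2)^n − 2·2^n for all n ≥ 0.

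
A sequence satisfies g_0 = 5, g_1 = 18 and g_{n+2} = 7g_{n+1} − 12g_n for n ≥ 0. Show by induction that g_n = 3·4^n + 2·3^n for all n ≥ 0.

Base cases: g_0 = 5 and 3·4^0 + 2·3^0 = 5; g_1 = 18 and 3·4^1 + 2·3^1 = 18.
Assume g_j = 3·4^j + 2·3^j for all 0 ≤ j ≤ m, where m ≥ 1.
Then g_{m+1} = 7g_m − 12g_{m−1} = 7·(3·4^m + 2·3^m) − 12·(3·4^{m−1} + 2·3^{m−1}) = 3·(7·4 − 12)4^{m−1} + 2·(7·3 − 12)3^{m−1} = 48·4^{m−1} + 18·3^{m−1} = 3·4^{m+1} + 2·3^{m+1}.
Hence g_n = 3·4^n + 2·3^n for every n ≥ 0, by strong induction.

g_n = 3·4^n + 2·3^n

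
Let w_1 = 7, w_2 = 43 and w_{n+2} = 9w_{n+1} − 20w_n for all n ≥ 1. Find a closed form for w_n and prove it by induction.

Claim: w_n = 3·5^n − 2·4^n.

Base cases: w_1 = 7 and 3·5^1 − 2·4^1 = 7; w_2 = 43 and 3·5^2 − 2·4^2 = 43.
Assume w_j = 3·5^j − 2·4^j for all 1 ≤ j ≤ k, where k ≥ 2.
Then w_{k+1} = 9w_k − 20w_{k−1} = 9·(3·5^k − 2·4^k) − 20·(3·5^{k−1} − 2·4^{k−1}) = 3·(9·5 − 20)5^{k−1} − 2·(9·4 − 20)4^{k−1} = 75·5^{k−1} − 32·4^{k−1} = 3·5^{k+1} − 2·4^{k+1}.
Hence w_n = 3·5^n − 2·4^n for every n ≥ 1, by strong induction.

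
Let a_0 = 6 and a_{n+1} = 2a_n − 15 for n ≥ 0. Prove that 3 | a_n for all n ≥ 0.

Base case: a_0 = 6 = 3·2, so 3 | a_0.
Assume 3 | a_m, so a_m = 3t for some integer t.
Then a_{m+1} = 2a_m − 15 = 2·(3t) − 15 = 3(2t − 5), so 3 | a_{m+1}.
Hence 3 | a_n for every n ≥ 0, by induction.

3 | a_n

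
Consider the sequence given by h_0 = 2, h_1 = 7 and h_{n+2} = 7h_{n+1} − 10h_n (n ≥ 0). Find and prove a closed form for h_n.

Claim: h_n = 2^n + 5^n.

Base cases: h_0 = 2 and 2^0 + 5^0 = 2; h_1 = 7 and 2^1 + 5^1 = 7.
Assume h_j = 2^j + 5^j for all 0 ≤ j ≤ k, where k ≥ 1.
Then h_{k+1} = 7h_k − 10h_{k−1} = 7·(2^k + 5^k) − 10·(2^{k−1} + 5^{k−1}) = (7·2 − 10)2^{k−1} + (7·5 − 10)5^{k−1} = 4·2^{k−1} + 25·5^{k−1} = 2^{k+1} + 5^{k+1}.
So the formula holds for k+1, and by strong induction h_n = 2^n + 5^n for all n ≥ 0.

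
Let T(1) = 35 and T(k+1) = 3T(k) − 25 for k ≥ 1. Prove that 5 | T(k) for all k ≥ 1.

Base case: T(1) = 35 = 5·7, so 5 | T(1).
Assume 5 | T(m), so T(m) = 5t for some integer t.
Then T(m+1) = 3T(m) − 25 = 3·(5t) − 25 = 5(3t − 5), so 5 | T(m+1).
Hence 5 | T(k) for every k ≥ 1, by induction.

5 | T(k)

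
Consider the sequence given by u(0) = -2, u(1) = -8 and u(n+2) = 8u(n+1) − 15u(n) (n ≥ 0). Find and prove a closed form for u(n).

Claim: u(n) = -5^n − 3^n.

Base cases: u(0) = -2 and -5^0 − 3^0 = -2; u(1) = -8 and -5^1 − 3^1 = -8.
Assume u(i) = -5^i − 3^i for all 0 ≤ i ≤ j, where j ≥ 1.
Then u(j+1) = 8u(j) − 15u(j−1) = 8·(-5^j − 3^j) − 15·(-5^{j−1} − 3^{j−1}) = -(8·5 − 15)5^{j−1} − (8·3 − 15)3^{j−1} = -25·5^{j−1} − 9·3^{j−1} = -5^{j+1} − 3^{j+1}.
By strong induction, u(n) = -5^n − 3^n for all n ≥ 0.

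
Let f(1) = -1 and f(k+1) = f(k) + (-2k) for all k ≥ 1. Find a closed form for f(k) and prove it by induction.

Claim: f(k) = -k^2 + k − 1.

Base case: f(1) = -1, and -1^2 + 1 − 1 = -1.
Assume f(j) = -j^2 + j − 1.
Then f(j+1) = f(j) + (-2j) = (-j^2 + j − 1) + (-2j) = -j^2 − j − 1,
and -(j+1)^2 + (j+1) − 1 = -j^2 − j − 1.
Hence f(k) = -k^2 + k − 1 for every k ≥ 1, by induction.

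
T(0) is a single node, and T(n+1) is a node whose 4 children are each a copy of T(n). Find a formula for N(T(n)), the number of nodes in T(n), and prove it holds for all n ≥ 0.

Claim: N(T(n)) = (4^{n+1} − 1)/3.

Base case: N(T(0)) = 1, and (4^{0+1} − 1)/3 = 1.
Assume N(T(j)) = (4^{j+1} − 1)/3.
Then N(T(j+1)) = 1 + 4N(T(j)) = 1 + 4·(4^{j+1} − 1)/3 = 1 + (4^{j+2} − 4)/3 = (3 + 4^{j+2} − 4)/3 = (4^{j+2} − 1)/3.
By induction, N(T(n)) = (4^{n+1} − 1)/3 for all n ≥ 0.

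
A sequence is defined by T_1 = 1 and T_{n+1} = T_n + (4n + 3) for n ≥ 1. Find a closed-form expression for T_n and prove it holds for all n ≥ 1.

Claim: T_n = 2n^2 + n − 2.

Base case: T_1 = 1, and 2·1^2 + 1 − 2 = 1.
Assume T_j = 2j^2 + j − 2.
Then T_{j+1} = T_j + (4j + 3) = (2j^2 + j − 2) + (4j + 3) = 2j^2 + 5j + 1,
and 2·(j+1)^2 + (j+1) − 2 = 2j^2 + 5j + 1.
By induction, T_n = 2n^2 + n − 2 for all n ≥ 1.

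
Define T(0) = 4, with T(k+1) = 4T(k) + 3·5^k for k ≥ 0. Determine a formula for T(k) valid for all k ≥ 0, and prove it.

Claim: T(k) = 4^k + 3·5^k.

Base case: T(0) = 4, and 4^0 + 3·5^0 = 1 + 3 = 4.
Assume T(r) = 4^r + 3·5^r for some r ≥ 0.
Then T(r+1) = 4T(r) + 3·5^r = 4·(4^r + 3·5^r) + 3·5^r = 4^{r+1} + 12·5^r + 3·5^r = 4^{r+1} + 15·5^r = 4^{r+1} + 3·5^{r+1}.
Hence T(k) = 4^k + 3·5^k for every k ≥ 0, by induction.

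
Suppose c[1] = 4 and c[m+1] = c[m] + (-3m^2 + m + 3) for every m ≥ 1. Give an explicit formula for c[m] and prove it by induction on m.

Claim: c[m] = -m^3 + 2m^2 + 2m + 1.

Base case: c[1] = 4, and -1^3 + 2·1^2 + 2·1 + 1 = 4.
Assume c[j] = -j^3 + 2j^2 + 2j + 1.
Then c[j+1] = c[j] + (-3j^2 + j + 3) = (-j^3 + 2j^2 + 2j + 1) + (-3j^2 + j + 3) = -j^3 − j^2 + 3j + 4,
and -(j+1)^3 + 2·(j+1)^2 + 2·(j+1) + 1 = -j^3 − j^2 + 3j + 4.
By induction, c[m] = -m^3 + 2m^2 + 2m + 1 for all m ≥ 1.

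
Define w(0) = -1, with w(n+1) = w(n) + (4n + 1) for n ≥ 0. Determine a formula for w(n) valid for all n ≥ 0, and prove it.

Claim: w(n) = 2n^2 − n − 1.

Base case: w(0) = -1, and 2·0^2 − 0 − 1 = -1.
Assume w(k) = 2k^2 − k − 1.
Then w(k+1) = w(k) + (4k + 1) = (2k^2 − k − 1) + (4k + 1) = 2k^2 + 3k,
and 2·(k+1)^2 − (k+1) − 1 = 2k^2 + 3k.
This completes the inductive step, so w(n) = 2n^2 − n − 1 for all n ≥ 0.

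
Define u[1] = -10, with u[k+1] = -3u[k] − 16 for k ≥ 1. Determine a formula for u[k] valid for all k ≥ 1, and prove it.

Claim: u[k] = 2·(-3)^k − 4.

Base case: u[1] = -10, and 2·(-3)^1 − 4 = -6 − 4 = -10.
Assume u[m] = 2·(-3)^m − 4 for some m ≥ 1.
Then u[m+1] = -3u[m] − 16 = -3·(2·(-3)^m − 4) − 16 = -6·(-3)^m + 12 − 16 = 2·(-3)^{m+1} − 4.
By induction, u[k] = 2·(-3)^k − 4 for all k ≥ 1.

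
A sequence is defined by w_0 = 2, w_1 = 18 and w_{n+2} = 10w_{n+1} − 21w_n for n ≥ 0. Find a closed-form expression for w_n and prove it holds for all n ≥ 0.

Claim: w_n = 3·7^n − 3^n.

Base cases: w_0 = 2 and 3·7^0 − 3^0 = 2; w_1 = 18 and 3·7^1 − 3^1 = 18.
Assume w_j = 3·7^j − 3^j for all 0 ≤ j ≤ r, where r ≥ 1.
Then w_{r+1} = 10w_r − 21w_{r−1} = 10·(3·7^r − 3^r) − 21·(3·7^{r−1} − 3^{r−1}) = 3·(10·7 − 21)7^{r−1} − (10·3 − 21)3^{r−1} = 147·7^{r−1} − 9·3^{r−1} = 3·7^{r+1} − 3^{r+1}.
Hence w_n = 3·7^n − 3^n for every n ≥ 0, by strong induction.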